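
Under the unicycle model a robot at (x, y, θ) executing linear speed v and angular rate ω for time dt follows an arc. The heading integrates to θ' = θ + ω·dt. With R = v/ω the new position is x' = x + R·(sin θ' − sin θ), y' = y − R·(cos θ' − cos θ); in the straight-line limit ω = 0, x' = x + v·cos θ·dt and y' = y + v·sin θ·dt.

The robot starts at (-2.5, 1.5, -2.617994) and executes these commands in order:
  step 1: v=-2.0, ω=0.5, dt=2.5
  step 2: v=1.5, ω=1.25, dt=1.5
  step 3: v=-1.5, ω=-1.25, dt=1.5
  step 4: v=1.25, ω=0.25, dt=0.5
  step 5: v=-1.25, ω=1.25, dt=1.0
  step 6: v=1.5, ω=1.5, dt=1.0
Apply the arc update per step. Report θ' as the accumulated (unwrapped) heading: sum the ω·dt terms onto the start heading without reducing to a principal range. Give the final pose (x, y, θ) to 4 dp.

step 1: θ'=-1.3680 (R=-4.0000) → pose (-0.5820, 5.7698, -1.3680)
step 2: θ'=0.5070 (R=1.2000) → pose (1.1761, 4.9624, 0.5070)
step 3: θ'=-1.3680 (R=1.2000) → pose (-0.5820, 5.7698, -1.3680)
step 4: θ'=-1.2430 (R=5.0000) → pose (-0.4182, 5.1670, -1.2430)
step 5: θ'=0.0070 (R=-1.0000) → pose (-1.3720, 5.8450, 0.0070)
step 6: θ'=1.5070 (R=1.0000) → pose (-0.3810, 6.7813, 1.5070)

(-0.3810, 6.7813, 1.5070)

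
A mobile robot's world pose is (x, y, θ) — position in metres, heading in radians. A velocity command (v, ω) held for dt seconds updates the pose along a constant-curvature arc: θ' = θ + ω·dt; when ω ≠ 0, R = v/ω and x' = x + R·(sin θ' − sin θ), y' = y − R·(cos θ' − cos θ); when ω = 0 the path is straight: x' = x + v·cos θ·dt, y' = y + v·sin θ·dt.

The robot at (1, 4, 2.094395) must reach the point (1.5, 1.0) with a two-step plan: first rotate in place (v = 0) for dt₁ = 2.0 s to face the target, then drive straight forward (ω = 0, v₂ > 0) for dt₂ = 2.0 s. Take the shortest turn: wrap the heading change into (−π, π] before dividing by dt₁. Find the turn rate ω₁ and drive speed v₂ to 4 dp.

heading to target = atan2(1−4, 1.5−1) = -1.4056
Δθ = wrap(-1.4056 − 2.0944) = 2.7831; ω₁ = Δθ/dt₁ = 1.3916
distance = √((1.5−1)² + (1−4)²) = 3.0414; v₂ = distance/dt₂ = 1.5207

ω₁ = 1.3916, v₂ = 1.5207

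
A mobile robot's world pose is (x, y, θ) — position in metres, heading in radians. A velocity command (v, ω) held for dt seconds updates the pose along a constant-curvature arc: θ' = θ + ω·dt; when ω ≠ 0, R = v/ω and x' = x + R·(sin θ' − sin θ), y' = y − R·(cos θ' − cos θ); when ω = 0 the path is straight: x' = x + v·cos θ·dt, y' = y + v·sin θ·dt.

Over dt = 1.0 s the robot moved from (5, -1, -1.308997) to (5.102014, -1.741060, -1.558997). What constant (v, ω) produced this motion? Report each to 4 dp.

Δθ = -1.558997 − -1.308997 = -0.250000
ω = Δθ/dt = -0.250000/1.0 = -0.2500
R = −Δy/(cos θ' − cos θ) = -3.0000
v = R·ω = -3.0000·-0.2500 = 0.7500

v = 0.7500, ω = -0.2500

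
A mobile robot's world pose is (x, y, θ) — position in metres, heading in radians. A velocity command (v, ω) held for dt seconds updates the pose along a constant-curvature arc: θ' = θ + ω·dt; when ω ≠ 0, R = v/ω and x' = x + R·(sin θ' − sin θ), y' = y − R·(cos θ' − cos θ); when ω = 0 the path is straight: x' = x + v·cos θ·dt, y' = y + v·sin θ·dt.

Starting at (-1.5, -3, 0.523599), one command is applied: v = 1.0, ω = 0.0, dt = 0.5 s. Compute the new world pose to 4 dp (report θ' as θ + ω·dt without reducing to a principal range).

θ' = 0.5236 + 0.0·0.5 = 0.5236
ω = 0 → straight: x' = -1.5 + 1.0·cos(0.5236)·0.5 = -1.0670
y' = -3 + 1.0·sin(0.5236)·0.5 = -2.7500

(-1.0670, -2.7500, 0.5236)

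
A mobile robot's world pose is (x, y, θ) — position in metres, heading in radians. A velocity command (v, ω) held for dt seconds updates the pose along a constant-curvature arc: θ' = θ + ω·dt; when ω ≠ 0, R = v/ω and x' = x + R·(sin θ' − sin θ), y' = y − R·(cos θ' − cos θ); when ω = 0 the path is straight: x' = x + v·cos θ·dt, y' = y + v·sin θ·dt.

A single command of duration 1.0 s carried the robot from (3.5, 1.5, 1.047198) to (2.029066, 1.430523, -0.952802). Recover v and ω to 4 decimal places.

Δθ = -0.952802 − 1.047198 = -2.000000
ω = Δθ/dt = -2.000000/1.0 = -2.0000
R = Δx/(sin θ' − sin θ) = 0.8750
v = R·ω = 0.8750·-2.0000 = -1.7500

v = -1.7500, ω = -2.0000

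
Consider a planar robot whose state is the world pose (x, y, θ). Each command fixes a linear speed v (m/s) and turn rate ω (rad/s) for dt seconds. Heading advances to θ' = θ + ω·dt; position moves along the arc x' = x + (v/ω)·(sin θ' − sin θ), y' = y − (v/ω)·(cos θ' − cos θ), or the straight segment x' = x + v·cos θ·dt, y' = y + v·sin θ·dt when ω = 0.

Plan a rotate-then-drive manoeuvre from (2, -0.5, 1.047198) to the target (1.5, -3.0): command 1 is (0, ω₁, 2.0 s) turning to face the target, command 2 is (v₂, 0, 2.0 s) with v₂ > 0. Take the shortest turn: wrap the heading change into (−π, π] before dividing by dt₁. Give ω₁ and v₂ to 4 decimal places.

heading to target = atan2(-3−-0.5, 1.5−2) = -1.7682
Δθ = wrap(-1.7682 − 1.0472) = -2.8154; ω₁ = Δθ/dt₁ = -1.4077
distance = √((1.5−2)² + (-3−-0.5)²) = 2.5495; v₂ = distance/dt₂ = 1.2748

ω₁ = -1.4077, v₂ = 1.2748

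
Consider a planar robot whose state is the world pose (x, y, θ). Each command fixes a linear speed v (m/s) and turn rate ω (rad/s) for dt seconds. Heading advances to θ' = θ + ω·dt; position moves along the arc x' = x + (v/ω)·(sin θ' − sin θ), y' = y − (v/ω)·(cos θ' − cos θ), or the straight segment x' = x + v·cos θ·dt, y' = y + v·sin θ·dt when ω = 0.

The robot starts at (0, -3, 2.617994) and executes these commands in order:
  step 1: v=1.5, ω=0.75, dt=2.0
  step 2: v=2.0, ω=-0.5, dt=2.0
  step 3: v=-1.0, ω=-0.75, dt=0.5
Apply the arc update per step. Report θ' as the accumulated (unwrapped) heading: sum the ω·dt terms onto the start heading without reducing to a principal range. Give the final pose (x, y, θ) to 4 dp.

(-5.5793, -5.4750, 2.7430)

step 1: θ'=4.1180 (R=2.0000) → pose (-2.6570, -3.6120, 4.1180)
step 2: θ'=3.1180 (R=-4.0000) → pose (-6.0653, -5.3709, 3.1180)
step 3: θ'=2.7430 (R=1.3333) → pose (-5.5793, -5.4750, 2.7430)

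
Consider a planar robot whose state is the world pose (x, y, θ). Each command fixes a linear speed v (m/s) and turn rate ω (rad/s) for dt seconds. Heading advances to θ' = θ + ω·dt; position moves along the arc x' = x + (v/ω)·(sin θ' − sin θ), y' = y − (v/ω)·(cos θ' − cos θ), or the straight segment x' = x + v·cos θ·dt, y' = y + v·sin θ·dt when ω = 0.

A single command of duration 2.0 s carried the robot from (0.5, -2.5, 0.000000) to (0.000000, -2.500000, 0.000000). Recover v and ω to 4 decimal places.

v = -0.2500, ω = 0.0000

Δθ = 0.000000 − 0.000000 = 0.000000
ω = Δθ/dt = 0.000000/2.0 = 0.0000
ω = 0 → v = (Δx·cos θ + Δy·sin θ)/dt = -0.2500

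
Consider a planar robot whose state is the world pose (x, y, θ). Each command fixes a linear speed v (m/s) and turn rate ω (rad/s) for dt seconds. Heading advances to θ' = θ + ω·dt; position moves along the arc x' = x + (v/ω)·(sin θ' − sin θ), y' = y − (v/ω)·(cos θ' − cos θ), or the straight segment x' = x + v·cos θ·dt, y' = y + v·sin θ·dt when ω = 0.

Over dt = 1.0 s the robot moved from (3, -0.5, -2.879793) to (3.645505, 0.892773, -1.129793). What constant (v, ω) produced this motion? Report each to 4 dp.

Δθ = -1.129793 − -2.879793 = 1.750000
ω = Δθ/dt = 1.750000/1.0 = 1.7500
R = −Δy/(cos θ' − cos θ) = -1.0000
v = R·ω = -1.0000·1.7500 = -1.7500

v = -1.7500, ω = 1.7500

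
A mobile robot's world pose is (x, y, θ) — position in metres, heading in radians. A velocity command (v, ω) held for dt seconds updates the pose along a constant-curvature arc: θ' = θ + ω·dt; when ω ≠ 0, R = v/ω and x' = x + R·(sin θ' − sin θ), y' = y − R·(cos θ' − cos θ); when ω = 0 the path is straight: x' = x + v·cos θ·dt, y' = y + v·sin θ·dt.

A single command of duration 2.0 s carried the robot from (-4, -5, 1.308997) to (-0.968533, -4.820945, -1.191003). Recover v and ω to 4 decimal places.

v = 2.0000, ω = -1.2500

Δθ = -1.191003 − 1.308997 = -2.500000
ω = Δθ/dt = -2.500000/2.0 = -1.2500
R = Δx/(sin θ' − sin θ) = -1.6000
v = R·ω = -1.6000·-1.2500 = 2.0000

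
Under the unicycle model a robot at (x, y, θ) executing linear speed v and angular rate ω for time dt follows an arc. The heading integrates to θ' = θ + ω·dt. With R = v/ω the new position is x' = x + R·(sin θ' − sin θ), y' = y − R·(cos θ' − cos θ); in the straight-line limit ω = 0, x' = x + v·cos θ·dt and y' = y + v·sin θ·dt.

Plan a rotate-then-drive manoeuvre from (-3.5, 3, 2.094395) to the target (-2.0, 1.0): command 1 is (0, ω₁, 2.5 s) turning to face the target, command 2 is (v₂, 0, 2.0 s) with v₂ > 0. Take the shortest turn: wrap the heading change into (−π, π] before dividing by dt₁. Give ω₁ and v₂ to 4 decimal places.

heading to target = atan2(1−3, -2−-3.5) = -0.9273
Δθ = wrap(-0.9273 − 2.0944) = -3.0217; ω₁ = Δθ/dt₁ = -1.2087
distance = √((-2−-3.5)² + (1−3)²) = 2.5000; v₂ = distance/dt₂ = 1.2500

ω₁ = -1.2087, v₂ = 1.2500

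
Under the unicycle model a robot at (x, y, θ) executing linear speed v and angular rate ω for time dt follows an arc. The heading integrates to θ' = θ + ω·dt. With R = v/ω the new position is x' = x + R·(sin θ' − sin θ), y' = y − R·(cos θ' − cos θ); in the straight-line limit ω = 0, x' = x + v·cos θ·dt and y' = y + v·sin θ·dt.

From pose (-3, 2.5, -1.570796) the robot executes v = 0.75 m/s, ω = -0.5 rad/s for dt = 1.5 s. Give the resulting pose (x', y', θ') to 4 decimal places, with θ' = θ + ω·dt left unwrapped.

(-3.4025, 1.4775, -2.3208)

θ' = -1.5708 + -0.5·1.5 = -2.3208
R = v/ω = 0.75/-0.5 = -1.5000
x' = -3 + -1.5000·(sin -2.3208 − sin -1.5708) = -3.4025
y' = 2.5 − -1.5000·(cos -2.3208 − cos -1.5708) = 1.4775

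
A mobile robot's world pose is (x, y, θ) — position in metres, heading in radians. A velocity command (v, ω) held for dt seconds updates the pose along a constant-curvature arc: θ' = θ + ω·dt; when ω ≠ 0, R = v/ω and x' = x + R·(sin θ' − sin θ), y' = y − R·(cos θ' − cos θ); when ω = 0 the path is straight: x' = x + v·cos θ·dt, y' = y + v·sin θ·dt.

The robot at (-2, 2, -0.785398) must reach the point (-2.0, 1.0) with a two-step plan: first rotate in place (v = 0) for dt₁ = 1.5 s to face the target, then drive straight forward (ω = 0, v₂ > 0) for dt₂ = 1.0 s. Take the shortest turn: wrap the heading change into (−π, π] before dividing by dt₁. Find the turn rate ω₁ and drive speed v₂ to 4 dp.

heading to target = atan2(1−2, -2−-2) = -1.5708
Δθ = wrap(-1.5708 − -0.7854) = -0.7854; ω₁ = Δθ/dt₁ = -0.5236
distance = √((-2−-2)² + (1−2)²) = 1.0000; v₂ = distance/dt₂ = 1.0000

ω₁ = -0.5236, v₂ = 1.0000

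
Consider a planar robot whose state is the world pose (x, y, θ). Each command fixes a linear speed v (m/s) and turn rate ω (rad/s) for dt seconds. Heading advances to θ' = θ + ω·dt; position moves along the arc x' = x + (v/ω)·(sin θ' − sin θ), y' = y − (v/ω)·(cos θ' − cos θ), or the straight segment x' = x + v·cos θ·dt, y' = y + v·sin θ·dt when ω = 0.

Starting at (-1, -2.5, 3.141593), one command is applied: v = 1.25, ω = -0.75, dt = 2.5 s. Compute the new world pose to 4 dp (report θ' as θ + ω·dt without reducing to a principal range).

θ' = 3.1416 + -0.75·2.5 = 1.2666
R = v/ω = 1.25/-0.75 = -1.6667
x' = -1 + -1.6667·(sin 1.2666 − sin 3.1416) = -2.5901
y' = -2.5 − -1.6667·(cos 1.2666 − cos 3.1416) = -0.3341

(-2.5901, -0.3341, 1.2666)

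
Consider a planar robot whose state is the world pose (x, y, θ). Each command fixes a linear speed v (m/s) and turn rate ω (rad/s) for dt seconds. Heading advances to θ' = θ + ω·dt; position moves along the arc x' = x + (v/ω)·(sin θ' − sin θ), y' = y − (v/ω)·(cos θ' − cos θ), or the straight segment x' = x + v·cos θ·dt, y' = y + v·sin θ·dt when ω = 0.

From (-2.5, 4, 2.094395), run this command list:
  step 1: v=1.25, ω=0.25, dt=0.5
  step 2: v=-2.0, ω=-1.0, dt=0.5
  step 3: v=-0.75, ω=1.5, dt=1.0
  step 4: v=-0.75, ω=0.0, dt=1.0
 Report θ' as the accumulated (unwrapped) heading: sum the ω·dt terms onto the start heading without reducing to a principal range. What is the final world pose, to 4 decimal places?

(-1.1803, 3.2421, 3.2194)

step 1: θ'=2.2194 (R=5.0000) → pose (-2.8455, 4.5204, 2.2194)
step 2: θ'=1.7194 (R=2.0000) → pose (-2.4614, 3.6083, 1.7194)
step 3: θ'=3.2194 (R=-0.5000) → pose (-1.9280, 3.1839, 3.2194)
step 4: θ'=3.2194 (straight) → pose (-1.1803, 3.2421, 3.2194)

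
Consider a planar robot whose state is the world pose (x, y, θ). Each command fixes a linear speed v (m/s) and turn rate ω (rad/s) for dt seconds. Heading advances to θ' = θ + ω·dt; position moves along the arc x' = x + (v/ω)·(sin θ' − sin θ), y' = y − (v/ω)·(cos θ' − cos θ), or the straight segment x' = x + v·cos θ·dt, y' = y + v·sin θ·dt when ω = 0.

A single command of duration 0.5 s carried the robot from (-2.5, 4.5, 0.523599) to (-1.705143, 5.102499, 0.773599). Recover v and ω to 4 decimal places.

v = 2.0000, ω = 0.5000

Δθ = 0.773599 − 0.523599 = 0.250000
ω = Δθ/dt = 0.250000/0.5 = 0.5000
R = Δx/(sin θ' − sin θ) = 4.0000
v = R·ω = 4.0000·0.5000 = 2.0000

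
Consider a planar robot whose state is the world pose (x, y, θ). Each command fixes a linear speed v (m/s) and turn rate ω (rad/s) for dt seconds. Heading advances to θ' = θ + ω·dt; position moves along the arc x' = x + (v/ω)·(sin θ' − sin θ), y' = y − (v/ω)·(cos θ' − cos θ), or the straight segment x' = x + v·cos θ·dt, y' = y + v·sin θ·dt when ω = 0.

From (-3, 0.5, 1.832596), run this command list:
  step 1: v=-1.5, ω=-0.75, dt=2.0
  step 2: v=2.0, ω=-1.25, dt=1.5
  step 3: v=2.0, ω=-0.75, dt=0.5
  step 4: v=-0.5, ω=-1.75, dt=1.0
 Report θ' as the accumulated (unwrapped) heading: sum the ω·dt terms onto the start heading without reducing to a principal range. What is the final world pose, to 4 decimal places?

(-1.9025, -4.2065, -3.6674)

step 1: θ'=0.3326 (R=2.0000) → pose (-4.2789, -1.9080, 0.3326)
step 2: θ'=-1.5424 (R=-1.6000) → pose (-2.1571, -3.3749, -1.5424)
step 3: θ'=-1.9174 (R=-2.6667) → pose (-2.3146, -4.3565, -1.9174)
step 4: θ'=-3.6674 (R=0.2857) → pose (-1.9025, -4.2065, -3.6674)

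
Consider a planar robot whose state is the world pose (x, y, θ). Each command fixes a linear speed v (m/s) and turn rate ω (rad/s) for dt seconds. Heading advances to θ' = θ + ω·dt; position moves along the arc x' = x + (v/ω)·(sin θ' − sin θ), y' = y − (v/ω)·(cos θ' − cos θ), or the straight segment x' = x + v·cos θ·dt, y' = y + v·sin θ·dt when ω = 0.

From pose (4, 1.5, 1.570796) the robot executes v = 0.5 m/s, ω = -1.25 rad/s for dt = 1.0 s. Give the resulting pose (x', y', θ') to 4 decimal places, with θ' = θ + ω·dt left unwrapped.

(4.2739, 1.8796, 0.3208)

θ' = 1.5708 + -1.25·1.0 = 0.3208
R = v/ω = 0.5/-1.25 = -0.4000
x' = 4 + -0.4000·(sin 0.3208 − sin 1.5708) = 4.2739
y' = 1.5 − -0.4000·(cos 0.3208 − cos 1.5708) = 1.8796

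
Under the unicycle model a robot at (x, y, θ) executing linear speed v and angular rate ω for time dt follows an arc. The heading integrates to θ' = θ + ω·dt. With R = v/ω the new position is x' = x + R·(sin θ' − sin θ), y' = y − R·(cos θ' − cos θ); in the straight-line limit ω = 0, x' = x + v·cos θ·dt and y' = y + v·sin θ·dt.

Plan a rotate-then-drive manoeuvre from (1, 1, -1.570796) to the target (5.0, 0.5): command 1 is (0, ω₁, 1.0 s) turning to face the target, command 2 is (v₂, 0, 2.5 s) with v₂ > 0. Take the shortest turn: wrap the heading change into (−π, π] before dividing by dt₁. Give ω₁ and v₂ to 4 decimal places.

heading to target = atan2(0.5−1, 5−1) = -0.1244
Δθ = wrap(-0.1244 − -1.5708) = 1.4464; ω₁ = Δθ/dt₁ = 1.4464
distance = √((5−1)² + (0.5−1)²) = 4.0311; v₂ = distance/dt₂ = 1.6125

ω₁ = 1.4464, v₂ = 1.6125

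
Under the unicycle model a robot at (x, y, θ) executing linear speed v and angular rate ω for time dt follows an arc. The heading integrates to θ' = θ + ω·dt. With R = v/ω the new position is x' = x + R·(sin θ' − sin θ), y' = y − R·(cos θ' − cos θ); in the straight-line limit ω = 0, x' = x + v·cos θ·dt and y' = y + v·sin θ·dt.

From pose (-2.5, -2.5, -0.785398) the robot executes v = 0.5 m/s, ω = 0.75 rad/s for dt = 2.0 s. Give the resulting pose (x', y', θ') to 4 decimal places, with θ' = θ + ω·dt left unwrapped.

(-1.5917, -2.5322, 0.7146)

θ' = -0.7854 + 0.75·2.0 = 0.7146
R = v/ω = 0.5/0.75 = 0.6667
x' = -2.5 + 0.6667·(sin 0.7146 − sin -0.7854) = -1.5917
y' = -2.5 − 0.6667·(cos 0.7146 − cos -0.7854) = -2.5322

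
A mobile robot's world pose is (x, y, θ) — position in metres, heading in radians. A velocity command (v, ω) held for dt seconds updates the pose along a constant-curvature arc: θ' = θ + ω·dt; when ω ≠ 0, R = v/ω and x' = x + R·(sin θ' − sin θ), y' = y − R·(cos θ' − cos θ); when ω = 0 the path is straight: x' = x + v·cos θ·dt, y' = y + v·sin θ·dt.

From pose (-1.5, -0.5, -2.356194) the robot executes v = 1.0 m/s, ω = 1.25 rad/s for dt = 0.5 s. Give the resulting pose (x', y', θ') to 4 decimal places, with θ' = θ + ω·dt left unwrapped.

θ' = -2.3562 + 1.25·0.5 = -1.7312
R = v/ω = 1.0/1.25 = 0.8000
x' = -1.5 + 0.8000·(sin -1.7312 − sin -2.3562) = -1.7240
y' = -0.5 − 0.8000·(cos -1.7312 − cos -2.3562) = -0.9379

(-1.7240, -0.9379, -1.7312)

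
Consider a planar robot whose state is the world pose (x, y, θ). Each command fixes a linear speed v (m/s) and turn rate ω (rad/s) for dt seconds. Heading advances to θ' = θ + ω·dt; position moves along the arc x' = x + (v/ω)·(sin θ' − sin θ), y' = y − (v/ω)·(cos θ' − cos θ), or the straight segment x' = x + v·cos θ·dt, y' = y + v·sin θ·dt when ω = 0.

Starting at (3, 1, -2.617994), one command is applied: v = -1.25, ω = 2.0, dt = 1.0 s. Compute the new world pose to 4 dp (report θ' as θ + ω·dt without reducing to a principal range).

θ' = -2.6180 + 2.0·1.0 = -0.6180
R = v/ω = -1.25/2.0 = -0.6250
x' = 3 + -0.6250·(sin -0.6180 − sin -2.6180) = 3.0496
y' = 1 − -0.6250·(cos -0.6180 − cos -2.6180) = 2.0507

(3.0496, 2.0507, -0.6180)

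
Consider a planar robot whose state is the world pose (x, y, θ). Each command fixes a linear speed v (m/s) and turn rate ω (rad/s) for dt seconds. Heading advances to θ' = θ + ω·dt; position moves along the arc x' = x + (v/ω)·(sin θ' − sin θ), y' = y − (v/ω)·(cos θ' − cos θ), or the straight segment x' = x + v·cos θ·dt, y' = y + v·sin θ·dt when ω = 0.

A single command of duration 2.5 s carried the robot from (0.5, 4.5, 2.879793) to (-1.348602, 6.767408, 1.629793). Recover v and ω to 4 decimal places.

v = 1.2500, ω = -0.5000

Δθ = 1.629793 − 2.879793 = -1.250000
ω = Δθ/dt = -1.250000/2.5 = -0.5000
R = −Δy/(cos θ' − cos θ) = -2.5000
v = R·ω = -2.5000·-0.5000 = 1.2500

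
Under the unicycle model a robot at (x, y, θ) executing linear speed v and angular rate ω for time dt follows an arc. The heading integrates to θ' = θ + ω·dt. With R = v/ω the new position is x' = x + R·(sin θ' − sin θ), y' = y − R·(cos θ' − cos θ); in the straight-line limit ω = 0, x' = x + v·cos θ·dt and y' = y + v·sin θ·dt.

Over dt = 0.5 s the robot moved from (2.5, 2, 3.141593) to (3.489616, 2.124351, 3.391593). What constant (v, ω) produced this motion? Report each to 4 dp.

Δθ = 3.391593 − 3.141593 = 0.250000
ω = Δθ/dt = 0.250000/0.5 = 0.5000
R = Δx/(sin θ' − sin θ) = -4.0000
v = R·ω = -4.0000·0.5000 = -2.0000

v = -2.0000, ω = 0.5000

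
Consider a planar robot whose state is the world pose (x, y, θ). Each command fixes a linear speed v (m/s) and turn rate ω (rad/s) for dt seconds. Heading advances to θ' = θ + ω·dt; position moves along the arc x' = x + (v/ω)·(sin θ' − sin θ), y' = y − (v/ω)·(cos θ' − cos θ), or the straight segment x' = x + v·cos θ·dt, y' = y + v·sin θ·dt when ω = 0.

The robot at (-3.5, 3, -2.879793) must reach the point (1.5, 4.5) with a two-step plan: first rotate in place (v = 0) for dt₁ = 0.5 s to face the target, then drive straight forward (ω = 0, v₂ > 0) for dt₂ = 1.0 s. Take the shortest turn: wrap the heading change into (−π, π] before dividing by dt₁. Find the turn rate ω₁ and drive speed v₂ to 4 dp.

ω₁ = -6.2239, v₂ = 5.2202

heading to target = atan2(4.5−3, 1.5−-3.5) = 0.2915
Δθ = wrap(0.2915 − -2.8798) = -3.1119; ω₁ = Δθ/dt₁ = -6.2239
distance = √((1.5−-3.5)² + (4.5−3)²) = 5.2202; v₂ = distance/dt₂ = 5.2202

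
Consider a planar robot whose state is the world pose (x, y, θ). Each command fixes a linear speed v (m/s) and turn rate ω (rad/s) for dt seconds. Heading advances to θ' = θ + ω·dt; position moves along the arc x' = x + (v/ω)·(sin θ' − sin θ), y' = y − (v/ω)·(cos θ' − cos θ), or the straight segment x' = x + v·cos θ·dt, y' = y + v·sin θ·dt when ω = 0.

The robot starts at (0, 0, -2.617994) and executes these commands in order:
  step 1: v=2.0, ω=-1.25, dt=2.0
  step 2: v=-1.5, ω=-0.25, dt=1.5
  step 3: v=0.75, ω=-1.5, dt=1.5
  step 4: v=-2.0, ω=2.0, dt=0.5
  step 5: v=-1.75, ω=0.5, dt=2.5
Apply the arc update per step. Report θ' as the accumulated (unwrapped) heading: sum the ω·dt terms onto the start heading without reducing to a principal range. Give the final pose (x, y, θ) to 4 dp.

(-7.2583, -0.0224, -5.4930)

step 1: θ'=-5.1180 (R=-1.6000) → pose (-2.2702, 2.0170, -5.1180)
step 2: θ'=-5.4930 (R=6.0000) → pose (-3.5204, 0.1622, -5.4930)
step 3: θ'=-7.7430 (R=-0.5000) → pose (-2.6683, -0.1343, -7.7430)
step 4: θ'=-6.7430 (R=-1.0000) → pose (-3.2183, 0.6511, -6.7430)
step 5: θ'=-5.4930 (R=-3.5000) → pose (-7.2583, -0.0224, -5.4930)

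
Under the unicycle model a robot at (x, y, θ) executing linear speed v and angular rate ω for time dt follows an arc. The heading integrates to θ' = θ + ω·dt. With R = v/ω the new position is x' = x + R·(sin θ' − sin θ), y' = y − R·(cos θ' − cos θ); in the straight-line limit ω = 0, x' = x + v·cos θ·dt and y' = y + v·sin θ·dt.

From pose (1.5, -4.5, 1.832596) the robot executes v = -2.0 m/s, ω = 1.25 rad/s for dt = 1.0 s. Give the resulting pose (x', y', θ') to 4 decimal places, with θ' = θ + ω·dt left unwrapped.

θ' = 1.8326 + 1.25·1.0 = 3.0826
R = v/ω = -2.0/1.25 = -1.6000
x' = 1.5 + -1.6000·(sin 3.0826 − sin 1.8326) = 2.9511
y' = -4.5 − -1.6000·(cos 3.0826 − cos 1.8326) = -5.6831

(2.9511, -5.6831, 3.0826)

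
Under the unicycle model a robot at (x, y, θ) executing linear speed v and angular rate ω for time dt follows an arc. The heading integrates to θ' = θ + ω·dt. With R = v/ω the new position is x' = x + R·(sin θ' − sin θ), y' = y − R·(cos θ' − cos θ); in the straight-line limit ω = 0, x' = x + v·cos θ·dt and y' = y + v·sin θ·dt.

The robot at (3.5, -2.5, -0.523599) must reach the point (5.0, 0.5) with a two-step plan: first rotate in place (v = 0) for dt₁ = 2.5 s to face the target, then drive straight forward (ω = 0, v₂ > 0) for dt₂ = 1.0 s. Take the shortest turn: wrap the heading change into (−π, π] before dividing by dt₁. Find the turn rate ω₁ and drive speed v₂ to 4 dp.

ω₁ = 0.6523, v₂ = 3.3541

heading to target = atan2(0.5−-2.5, 5−3.5) = 1.1071
Δθ = wrap(1.1071 − -0.5236) = 1.6307; ω₁ = Δθ/dt₁ = 0.6523
distance = √((5−3.5)² + (0.5−-2.5)²) = 3.3541; v₂ = distance/dt₂ = 3.3541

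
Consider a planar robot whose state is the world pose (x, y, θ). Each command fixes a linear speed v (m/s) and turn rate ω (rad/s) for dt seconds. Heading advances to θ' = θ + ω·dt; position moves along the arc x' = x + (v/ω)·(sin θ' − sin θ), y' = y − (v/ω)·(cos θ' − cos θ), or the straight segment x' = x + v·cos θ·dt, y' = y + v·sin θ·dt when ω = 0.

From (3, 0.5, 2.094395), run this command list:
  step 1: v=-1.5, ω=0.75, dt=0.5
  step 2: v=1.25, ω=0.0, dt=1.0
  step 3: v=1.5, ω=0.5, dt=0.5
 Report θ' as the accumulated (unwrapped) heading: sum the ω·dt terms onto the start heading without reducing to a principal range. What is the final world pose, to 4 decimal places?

(1.8697, 1.1027, 2.7194)

step 1: θ'=2.4694 (R=-2.0000) → pose (3.4866, -0.0649, 2.4694)
step 2: θ'=2.4694 (straight) → pose (2.5086, 0.7135, 2.4694)
step 3: θ'=2.7194 (R=3.0000) → pose (1.8697, 1.1027, 2.7194)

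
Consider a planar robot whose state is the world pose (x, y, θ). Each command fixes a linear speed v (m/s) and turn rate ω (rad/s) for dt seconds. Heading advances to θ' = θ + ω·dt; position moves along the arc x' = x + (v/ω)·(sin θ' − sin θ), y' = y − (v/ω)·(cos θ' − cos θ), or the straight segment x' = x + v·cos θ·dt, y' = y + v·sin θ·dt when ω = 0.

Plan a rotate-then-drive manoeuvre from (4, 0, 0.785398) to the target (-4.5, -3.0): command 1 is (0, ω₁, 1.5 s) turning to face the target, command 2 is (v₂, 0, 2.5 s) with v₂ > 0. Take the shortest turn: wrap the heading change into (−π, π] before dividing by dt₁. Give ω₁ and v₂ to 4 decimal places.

ω₁ = 1.7970, v₂ = 3.6056

heading to target = atan2(-3−0, -4.5−4) = -2.8023
Δθ = wrap(-2.8023 − 0.7854) = 2.6955; ω₁ = Δθ/dt₁ = 1.7970
distance = √((-4.5−4)² + (-3−0)²) = 9.0139; v₂ = distance/dt₂ = 3.6056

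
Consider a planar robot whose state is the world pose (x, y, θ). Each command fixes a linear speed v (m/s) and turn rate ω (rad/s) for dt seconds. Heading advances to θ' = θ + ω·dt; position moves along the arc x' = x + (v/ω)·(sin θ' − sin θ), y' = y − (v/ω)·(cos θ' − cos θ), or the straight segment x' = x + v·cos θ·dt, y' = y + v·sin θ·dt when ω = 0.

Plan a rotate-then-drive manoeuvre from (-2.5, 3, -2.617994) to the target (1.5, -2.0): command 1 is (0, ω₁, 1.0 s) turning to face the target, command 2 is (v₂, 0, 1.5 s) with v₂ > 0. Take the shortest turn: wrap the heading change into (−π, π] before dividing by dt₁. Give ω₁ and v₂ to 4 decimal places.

heading to target = atan2(-2−3, 1.5−-2.5) = -0.8961
Δθ = wrap(-0.8961 − -2.6180) = 1.7219; ω₁ = Δθ/dt₁ = 1.7219
distance = √((1.5−-2.5)² + (-2−3)²) = 6.4031; v₂ = distance/dt₂ = 4.2687

ω₁ = 1.7219, v₂ = 4.2687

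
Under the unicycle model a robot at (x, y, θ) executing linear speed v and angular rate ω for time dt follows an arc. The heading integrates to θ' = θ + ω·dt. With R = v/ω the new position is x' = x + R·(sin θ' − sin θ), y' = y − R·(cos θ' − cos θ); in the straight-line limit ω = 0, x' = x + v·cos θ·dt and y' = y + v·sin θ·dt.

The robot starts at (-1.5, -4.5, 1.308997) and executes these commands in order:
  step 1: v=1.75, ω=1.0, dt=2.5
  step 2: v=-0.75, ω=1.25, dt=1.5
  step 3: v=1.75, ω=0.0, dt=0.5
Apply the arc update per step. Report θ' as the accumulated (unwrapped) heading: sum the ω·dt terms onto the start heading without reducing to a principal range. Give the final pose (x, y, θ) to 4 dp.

step 1: θ'=3.8090 (R=1.7500) → pose (-4.2735, -2.6726, 3.8090)
step 2: θ'=5.6840 (R=-0.6000) → pose (-4.3065, -1.7058, 5.6840)
step 3: θ'=5.6840 (straight) → pose (-3.5839, -2.1993, 5.6840)

(-3.5839, -2.1993, 5.6840)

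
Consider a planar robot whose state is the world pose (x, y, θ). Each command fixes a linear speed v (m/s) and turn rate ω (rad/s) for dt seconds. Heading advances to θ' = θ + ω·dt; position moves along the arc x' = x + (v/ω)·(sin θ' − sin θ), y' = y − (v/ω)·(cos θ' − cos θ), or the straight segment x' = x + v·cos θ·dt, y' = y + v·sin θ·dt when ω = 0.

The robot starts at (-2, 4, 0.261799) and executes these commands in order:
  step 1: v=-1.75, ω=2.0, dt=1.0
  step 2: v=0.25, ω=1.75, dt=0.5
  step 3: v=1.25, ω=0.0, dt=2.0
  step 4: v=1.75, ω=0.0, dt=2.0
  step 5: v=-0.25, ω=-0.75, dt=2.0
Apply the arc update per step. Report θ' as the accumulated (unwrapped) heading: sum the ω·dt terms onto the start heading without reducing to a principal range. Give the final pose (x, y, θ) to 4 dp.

step 1: θ'=2.2618 (R=-0.8750) → pose (-2.4478, 2.5972, 2.2618)
step 2: θ'=3.1368 (R=0.1429) → pose (-2.5572, 2.6490, 3.1368)
step 3: θ'=3.1368 (straight) → pose (-5.0572, 2.6610, 3.1368)
step 4: θ'=3.1368 (straight) → pose (-8.5571, 2.6777, 3.1368)
step 5: θ'=1.6368 (R=0.3333) → pose (-8.2261, 2.3664, 1.6368)

(-8.2261, 2.3664, 1.6368)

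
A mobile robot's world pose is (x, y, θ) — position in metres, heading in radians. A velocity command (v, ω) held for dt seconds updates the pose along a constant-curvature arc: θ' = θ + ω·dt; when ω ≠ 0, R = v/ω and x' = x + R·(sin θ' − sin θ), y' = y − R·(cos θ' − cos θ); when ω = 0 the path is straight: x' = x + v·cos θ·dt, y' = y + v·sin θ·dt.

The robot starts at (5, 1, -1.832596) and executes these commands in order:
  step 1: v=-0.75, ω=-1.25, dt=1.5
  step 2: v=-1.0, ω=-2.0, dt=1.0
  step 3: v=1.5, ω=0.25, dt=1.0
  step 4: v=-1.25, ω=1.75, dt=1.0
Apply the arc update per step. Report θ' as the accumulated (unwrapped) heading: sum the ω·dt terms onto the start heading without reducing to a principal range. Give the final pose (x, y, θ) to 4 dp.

step 1: θ'=-3.7076 (R=0.6000) → pose (5.9013, 1.3511, -3.7076)
step 2: θ'=-5.7076 (R=0.5000) → pose (5.9053, 0.5097, -5.7076)
step 3: θ'=-5.4576 (R=6.0000) → pose (7.0491, 1.4742, -5.4576)
step 4: θ'=-3.7076 (R=-0.7143) → pose (7.1910, 0.3869, -3.7076)

(7.1910, 0.3869, -3.7076)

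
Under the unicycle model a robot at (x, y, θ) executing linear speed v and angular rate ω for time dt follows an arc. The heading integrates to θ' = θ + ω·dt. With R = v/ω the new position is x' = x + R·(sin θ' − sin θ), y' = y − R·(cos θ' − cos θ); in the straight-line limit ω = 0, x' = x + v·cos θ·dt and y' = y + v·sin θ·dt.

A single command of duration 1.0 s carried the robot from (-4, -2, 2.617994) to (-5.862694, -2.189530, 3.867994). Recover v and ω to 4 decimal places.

Δθ = 3.867994 − 2.617994 = 1.250000
ω = Δθ/dt = 1.250000/1.0 = 1.2500
R = Δx/(sin θ' − sin θ) = 1.6000
v = R·ω = 1.6000·1.2500 = 2.0000

v = 2.0000, ω = 1.2500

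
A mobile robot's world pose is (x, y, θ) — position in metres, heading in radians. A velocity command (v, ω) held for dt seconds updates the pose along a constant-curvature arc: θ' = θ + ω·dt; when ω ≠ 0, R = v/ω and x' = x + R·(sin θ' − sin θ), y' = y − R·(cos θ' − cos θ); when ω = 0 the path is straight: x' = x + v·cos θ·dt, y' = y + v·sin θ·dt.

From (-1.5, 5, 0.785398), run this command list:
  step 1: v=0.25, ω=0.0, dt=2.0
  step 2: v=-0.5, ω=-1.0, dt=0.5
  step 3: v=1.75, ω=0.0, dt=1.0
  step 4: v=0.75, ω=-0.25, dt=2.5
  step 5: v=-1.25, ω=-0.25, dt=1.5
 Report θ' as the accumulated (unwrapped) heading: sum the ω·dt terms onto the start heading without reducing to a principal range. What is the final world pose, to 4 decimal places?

(0.5529, 6.6077, -0.7146)

step 1: θ'=0.7854 (straight) → pose (-1.1464, 5.3536, 0.7854)
step 2: θ'=0.2854 (R=0.5000) → pose (-1.3592, 5.2273, 0.2854)
step 3: θ'=0.2854 (straight) → pose (0.3200, 5.7200, 0.2854)
step 4: θ'=-0.3396 (R=-3.0000) → pose (2.1639, 5.6700, -0.3396)
step 5: θ'=-0.7146 (R=5.0000) → pose (0.5529, 6.6077, -0.7146)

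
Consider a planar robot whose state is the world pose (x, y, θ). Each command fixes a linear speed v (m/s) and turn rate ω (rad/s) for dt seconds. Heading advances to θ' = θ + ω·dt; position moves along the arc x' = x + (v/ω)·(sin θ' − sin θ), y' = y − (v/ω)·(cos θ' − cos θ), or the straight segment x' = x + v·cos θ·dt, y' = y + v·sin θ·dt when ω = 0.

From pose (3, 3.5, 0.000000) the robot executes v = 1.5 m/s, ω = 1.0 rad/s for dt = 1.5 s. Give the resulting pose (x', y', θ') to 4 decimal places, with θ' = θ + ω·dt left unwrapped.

(4.4962, 4.8939, 1.5000)

θ' = 0.0000 + 1.0·1.5 = 1.5000
R = v/ω = 1.5/1.0 = 1.5000
x' = 3 + 1.5000·(sin 1.5000 − sin 0.0000) = 4.4962
y' = 3.5 − 1.5000·(cos 1.5000 − cos 0.0000) = 4.8939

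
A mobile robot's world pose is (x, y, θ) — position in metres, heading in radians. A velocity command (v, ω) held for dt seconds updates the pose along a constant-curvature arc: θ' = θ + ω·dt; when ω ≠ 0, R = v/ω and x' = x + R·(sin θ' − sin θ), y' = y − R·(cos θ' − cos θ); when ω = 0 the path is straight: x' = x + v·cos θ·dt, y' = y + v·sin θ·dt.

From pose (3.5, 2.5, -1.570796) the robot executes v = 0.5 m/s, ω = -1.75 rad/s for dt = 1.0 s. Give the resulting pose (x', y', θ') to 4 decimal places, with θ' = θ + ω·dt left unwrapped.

(3.1634, 2.2189, -3.3208)

θ' = -1.5708 + -1.75·1.0 = -3.3208
R = v/ω = 0.5/-1.75 = -0.2857
x' = 3.5 + -0.2857·(sin -3.3208 − sin -1.5708) = 3.1634
y' = 2.5 − -0.2857·(cos -3.3208 − cos -1.5708) = 2.2189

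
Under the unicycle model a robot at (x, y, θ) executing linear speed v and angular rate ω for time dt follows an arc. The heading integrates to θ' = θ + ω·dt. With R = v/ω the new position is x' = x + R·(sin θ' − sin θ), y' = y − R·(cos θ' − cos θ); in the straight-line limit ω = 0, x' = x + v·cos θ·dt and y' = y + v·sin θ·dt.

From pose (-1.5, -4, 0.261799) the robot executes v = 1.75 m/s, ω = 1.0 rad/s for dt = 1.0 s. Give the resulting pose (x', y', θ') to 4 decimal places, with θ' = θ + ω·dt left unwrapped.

θ' = 0.2618 + 1.0·1.0 = 1.2618
R = v/ω = 1.75/1.0 = 1.7500
x' = -1.5 + 1.7500·(sin 1.2618 − sin 0.2618) = -0.2858
y' = -4 − 1.7500·(cos 1.2618 − cos 0.2618) = -2.8418

(-0.2858, -2.8418, 1.2618)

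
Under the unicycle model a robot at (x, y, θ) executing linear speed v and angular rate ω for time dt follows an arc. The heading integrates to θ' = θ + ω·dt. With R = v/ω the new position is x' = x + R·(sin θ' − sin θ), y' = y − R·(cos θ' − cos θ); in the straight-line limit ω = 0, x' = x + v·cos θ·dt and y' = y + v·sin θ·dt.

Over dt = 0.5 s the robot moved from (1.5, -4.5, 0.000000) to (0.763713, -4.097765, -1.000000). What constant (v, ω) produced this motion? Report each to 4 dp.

v = -1.7500, ω = -2.0000

Δθ = -1.000000 − 0.000000 = -1.000000
ω = Δθ/dt = -1.000000/0.5 = -2.0000
R = Δx/(sin θ' − sin θ) = 0.8750
v = R·ω = 0.8750·-2.0000 = -1.7500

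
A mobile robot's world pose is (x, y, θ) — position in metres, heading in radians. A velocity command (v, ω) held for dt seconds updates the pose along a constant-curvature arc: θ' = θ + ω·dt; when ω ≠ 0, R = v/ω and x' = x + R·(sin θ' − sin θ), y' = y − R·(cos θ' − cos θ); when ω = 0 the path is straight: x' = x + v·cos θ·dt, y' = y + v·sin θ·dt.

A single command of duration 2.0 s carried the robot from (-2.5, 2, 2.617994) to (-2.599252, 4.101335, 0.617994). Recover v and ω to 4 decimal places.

Δθ = 0.617994 − 2.617994 = -2.000000
ω = Δθ/dt = -2.000000/2.0 = -1.0000
R = −Δy/(cos θ' − cos θ) = -1.2500
v = R·ω = -1.2500·-1.0000 = 1.2500

v = 1.2500, ω = -1.0000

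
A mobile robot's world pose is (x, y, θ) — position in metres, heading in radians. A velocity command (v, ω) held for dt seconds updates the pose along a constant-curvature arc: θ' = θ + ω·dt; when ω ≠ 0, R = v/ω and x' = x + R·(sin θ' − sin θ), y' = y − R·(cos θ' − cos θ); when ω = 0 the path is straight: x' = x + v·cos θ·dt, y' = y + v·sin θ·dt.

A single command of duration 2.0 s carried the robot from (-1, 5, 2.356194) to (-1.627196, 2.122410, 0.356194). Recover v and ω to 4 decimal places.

v = -1.7500, ω = -1.0000

Δθ = 0.356194 − 2.356194 = -2.000000
ω = Δθ/dt = -2.000000/2.0 = -1.0000
R = −Δy/(cos θ' − cos θ) = 1.7500
v = R·ω = 1.7500·-1.0000 = -1.7500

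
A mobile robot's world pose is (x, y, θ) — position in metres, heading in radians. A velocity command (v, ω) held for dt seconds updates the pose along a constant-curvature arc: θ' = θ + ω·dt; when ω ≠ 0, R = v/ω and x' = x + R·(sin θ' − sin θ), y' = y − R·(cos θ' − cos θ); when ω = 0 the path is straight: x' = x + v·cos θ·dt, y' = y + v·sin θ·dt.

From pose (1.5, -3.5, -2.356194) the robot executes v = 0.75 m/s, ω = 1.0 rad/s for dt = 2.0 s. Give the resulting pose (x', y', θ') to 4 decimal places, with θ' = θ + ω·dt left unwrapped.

(1.7688, -4.7333, -0.3562)

θ' = -2.3562 + 1.0·2.0 = -0.3562
R = v/ω = 0.75/1.0 = 0.7500
x' = 1.5 + 0.7500·(sin -0.3562 − sin -2.3562) = 1.7688
y' = -3.5 − 0.7500·(cos -0.3562 − cos -2.3562) = -4.7333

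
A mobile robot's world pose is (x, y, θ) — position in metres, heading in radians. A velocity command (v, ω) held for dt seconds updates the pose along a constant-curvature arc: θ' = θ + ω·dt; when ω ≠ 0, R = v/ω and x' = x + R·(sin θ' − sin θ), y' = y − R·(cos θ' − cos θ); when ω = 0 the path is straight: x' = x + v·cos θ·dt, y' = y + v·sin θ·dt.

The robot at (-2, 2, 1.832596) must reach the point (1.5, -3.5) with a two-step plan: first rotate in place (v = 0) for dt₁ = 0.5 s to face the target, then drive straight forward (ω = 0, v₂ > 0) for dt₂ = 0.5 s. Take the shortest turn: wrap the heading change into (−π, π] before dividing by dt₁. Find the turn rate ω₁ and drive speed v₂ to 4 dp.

ω₁ = -5.6733, v₂ = 13.0384

heading to target = atan2(-3.5−2, 1.5−-2) = -1.0041
Δθ = wrap(-1.0041 − 1.8326) = -2.8367; ω₁ = Δθ/dt₁ = -5.6733
distance = √((1.5−-2)² + (-3.5−2)²) = 6.5192; v₂ = distance/dt₂ = 13.0384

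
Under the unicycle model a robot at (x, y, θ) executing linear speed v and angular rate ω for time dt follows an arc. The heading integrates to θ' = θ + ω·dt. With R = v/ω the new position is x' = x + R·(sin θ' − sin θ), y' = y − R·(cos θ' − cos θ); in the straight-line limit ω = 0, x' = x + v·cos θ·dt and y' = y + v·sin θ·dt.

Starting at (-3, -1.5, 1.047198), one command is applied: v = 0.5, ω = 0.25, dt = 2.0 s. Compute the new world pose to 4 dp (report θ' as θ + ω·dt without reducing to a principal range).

θ' = 1.0472 + 0.25·2.0 = 1.5472
R = v/ω = 0.5/0.25 = 2.0000
x' = -3 + 2.0000·(sin 1.5472 − sin 1.0472) = -2.7326
y' = -1.5 − 2.0000·(cos 1.5472 − cos 1.0472) = -0.5472

(-2.7326, -0.5472, 1.5472)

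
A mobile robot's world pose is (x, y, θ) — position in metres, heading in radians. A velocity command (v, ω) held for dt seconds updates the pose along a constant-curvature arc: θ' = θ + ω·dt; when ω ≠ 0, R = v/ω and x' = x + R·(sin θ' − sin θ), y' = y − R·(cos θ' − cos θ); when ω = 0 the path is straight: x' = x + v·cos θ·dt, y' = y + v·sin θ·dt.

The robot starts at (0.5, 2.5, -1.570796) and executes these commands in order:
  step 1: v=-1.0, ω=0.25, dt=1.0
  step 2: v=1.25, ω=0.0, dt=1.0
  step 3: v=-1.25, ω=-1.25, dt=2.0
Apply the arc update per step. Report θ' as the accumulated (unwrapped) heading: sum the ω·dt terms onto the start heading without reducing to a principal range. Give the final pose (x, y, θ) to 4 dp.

(2.2820, 3.3040, -3.8208)

step 1: θ'=-1.3208 (R=-4.0000) → pose (0.3756, 3.4896, -1.3208)
step 2: θ'=-1.3208 (straight) → pose (0.6849, 2.2785, -1.3208)
step 3: θ'=-3.8208 (R=1.0000) → pose (2.2820, 3.3040, -3.8208)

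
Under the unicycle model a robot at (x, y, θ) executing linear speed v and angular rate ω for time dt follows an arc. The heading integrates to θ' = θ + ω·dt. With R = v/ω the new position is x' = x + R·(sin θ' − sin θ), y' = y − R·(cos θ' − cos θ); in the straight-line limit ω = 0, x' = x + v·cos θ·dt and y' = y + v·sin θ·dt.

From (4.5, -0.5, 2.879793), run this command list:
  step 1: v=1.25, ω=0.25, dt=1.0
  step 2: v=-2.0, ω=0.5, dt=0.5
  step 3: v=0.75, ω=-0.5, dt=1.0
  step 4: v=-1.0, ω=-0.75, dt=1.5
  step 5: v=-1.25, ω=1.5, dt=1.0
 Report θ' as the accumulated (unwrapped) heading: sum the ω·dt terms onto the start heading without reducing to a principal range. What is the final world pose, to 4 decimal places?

(5.3929, -1.9280, 3.2548)

step 1: θ'=3.1298 (R=5.0000) → pose (3.2649, -0.3300, 3.1298)
step 2: θ'=3.3798 (R=-4.0000) → pose (4.2559, -0.2173, 3.3798)
step 3: θ'=2.8798 (R=-1.5000) → pose (3.5138, -0.2086, 2.8798)
step 4: θ'=1.7548 (R=1.3333) → pose (4.4795, -1.2525, 1.7548)
step 5: θ'=3.2548 (R=-0.8333) → pose (5.3929, -1.9280, 3.2548)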